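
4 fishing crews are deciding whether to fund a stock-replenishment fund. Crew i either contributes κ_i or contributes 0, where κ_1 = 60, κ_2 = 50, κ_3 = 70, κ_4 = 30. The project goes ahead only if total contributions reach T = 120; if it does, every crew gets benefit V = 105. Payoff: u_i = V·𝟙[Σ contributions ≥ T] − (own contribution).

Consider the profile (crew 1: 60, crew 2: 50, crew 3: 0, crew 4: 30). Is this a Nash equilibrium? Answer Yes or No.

Total = 140 ≥ 120: provided.
Crew 1 (pledges 60, payoff 45): dropping to 0 → total 80, payoff 0. No gain.
Crew 2 (pledges 50, payoff 55): dropping to 0 → total 90, payoff 0. No gain.
Crew 3 (pledges 0, payoff 105): pledging 70 → total 210, payoff 35. No gain.
Crew 4 (pledges 30, payoff 75): dropping to 0 → total 110, payoff 0. No gain.

Yes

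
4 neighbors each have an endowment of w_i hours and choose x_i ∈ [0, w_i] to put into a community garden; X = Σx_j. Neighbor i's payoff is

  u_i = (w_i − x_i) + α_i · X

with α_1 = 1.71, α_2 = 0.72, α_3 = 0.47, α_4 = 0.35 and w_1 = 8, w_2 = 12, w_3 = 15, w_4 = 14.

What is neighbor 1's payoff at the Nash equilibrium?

13.68

∂u_i/∂x_i = α_i − 1, so neighbor i contributes w_i if α_i > 1, else 0.
α_i > 1 for i ∈ {1}; NE contributions (8, 0, 0, 0), X = 8.
u_1 = (8 − 8) + 1.71·8 = 13.68.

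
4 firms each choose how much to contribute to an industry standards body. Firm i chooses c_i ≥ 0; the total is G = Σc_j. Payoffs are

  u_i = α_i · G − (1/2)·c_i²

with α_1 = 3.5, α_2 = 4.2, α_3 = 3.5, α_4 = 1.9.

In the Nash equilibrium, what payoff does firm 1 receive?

39.725

Firm i's FOC: ∂u_i/∂c_i = α_i − c_i = 0, so c_i* = α_i.
NE contributions = (3.5, 4.2, 3.5, 1.9); G = 13.1.
u_1 = α_1·G − ½·(c_1)² = 3.5·13.1 − ½·3.5² = 39.725.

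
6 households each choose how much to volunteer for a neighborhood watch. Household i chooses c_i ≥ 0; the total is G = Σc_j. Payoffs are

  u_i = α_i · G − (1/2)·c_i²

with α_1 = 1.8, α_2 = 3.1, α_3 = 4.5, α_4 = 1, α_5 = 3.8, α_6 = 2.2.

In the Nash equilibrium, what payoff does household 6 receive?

33.66

Household i's FOC: ∂u_i/∂c_i = α_i − c_i = 0, so c_i* = α_i.
NE contributions = (1.8, 3.1, 4.5, 1, 3.8, 2.2); G = 16.4.
u_6 = α_6·G − ½·(c_6)² = 2.2·16.4 − ½·2.2² = 33.66.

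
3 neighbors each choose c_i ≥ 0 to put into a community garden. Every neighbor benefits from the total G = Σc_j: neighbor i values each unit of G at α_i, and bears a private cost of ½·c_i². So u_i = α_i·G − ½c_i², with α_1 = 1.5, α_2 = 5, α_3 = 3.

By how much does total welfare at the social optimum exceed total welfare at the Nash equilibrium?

Neighbor i's FOC: ∂u_i/∂c_i = α_i − c_i = 0, so c_i* = α_i.
NE contributions = (1.5, 5, 3); G = 9.5.
W^NE = (Σα)·G − ½Σα_i² = 9.5² − ½·36.25 = 72.125.
Planner sets c_i = Σα_j = 9.5 for every i, so G^SO = 3·9.5 = 28.5.
W^SO = (Σα)·G^SO − ½·3·(Σα)² = (3/2)·9.5² = 135.375.
Deadweight loss = W^SO − W^NE = 63.25.

63.25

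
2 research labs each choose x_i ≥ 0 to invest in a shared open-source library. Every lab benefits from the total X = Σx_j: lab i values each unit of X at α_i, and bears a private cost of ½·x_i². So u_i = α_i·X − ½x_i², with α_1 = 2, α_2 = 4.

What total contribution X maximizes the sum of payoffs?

Planner FOC: ∂(Σu_j)/∂x_i = (Σα_j) − x_i = 0, so x_i^SO = Σα_j = 6 for every i; X^SO = 12.

12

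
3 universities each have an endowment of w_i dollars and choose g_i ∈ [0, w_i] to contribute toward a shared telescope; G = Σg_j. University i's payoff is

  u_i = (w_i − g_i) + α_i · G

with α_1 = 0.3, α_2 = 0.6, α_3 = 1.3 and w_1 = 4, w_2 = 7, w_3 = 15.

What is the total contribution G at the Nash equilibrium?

15

∂u_i/∂g_i = α_i − 1, so university i contributes w_i if α_i > 1, else 0.
α_i > 1 for i ∈ {3}; NE contributions (0, 0, 15), G = 15.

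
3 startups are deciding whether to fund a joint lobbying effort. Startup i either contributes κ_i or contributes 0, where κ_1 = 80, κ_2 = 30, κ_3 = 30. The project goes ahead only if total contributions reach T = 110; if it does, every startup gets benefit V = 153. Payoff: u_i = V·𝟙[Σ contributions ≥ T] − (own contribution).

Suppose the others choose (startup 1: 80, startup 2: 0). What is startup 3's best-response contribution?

30

Others' total = 80. Contributing 30 brings total to 110 ≥ 110: gain V − κ_3 = 123.
Best response: 30.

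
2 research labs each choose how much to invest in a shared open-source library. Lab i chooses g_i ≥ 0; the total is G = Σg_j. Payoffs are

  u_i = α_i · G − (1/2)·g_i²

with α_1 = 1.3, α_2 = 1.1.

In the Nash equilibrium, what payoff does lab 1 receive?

2.275

Lab i's FOC: ∂u_i/∂g_i = α_i − g_i = 0, so g_i* = α_i.
NE contributions = (1.3, 1.1); G = 2.4.
u_1 = α_1·G − ½·(g_1)² = 1.3·2.4 − ½·1.3² = 2.275.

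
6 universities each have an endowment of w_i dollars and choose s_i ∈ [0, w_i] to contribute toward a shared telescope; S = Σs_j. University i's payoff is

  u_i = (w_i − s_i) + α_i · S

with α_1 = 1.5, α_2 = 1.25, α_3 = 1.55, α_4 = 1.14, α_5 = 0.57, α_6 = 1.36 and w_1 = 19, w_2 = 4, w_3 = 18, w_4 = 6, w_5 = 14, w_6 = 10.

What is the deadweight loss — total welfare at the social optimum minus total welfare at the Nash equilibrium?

89.18

∂u_i/∂s_i = α_i − 1, so university i contributes w_i if α_i > 1, else 0.
α_i > 1 for i ∈ {1, 2, 3, 4, 6}; NE contributions (19, 4, 18, 6, 0, 10), S = 57.
W^NE = Σw_i − S^NE + (Σα_i)·S^NE = 71 + 6.37·57 = 434.09.
Planner: ∂(Σu_j)/∂s_i = Σα_j − 1 = 6.37 > 0, so everyone contributes w_i; S^SO = 71, W^SO = 71 + 6.37·71 = 523.27.
Deadweight loss = 89.18.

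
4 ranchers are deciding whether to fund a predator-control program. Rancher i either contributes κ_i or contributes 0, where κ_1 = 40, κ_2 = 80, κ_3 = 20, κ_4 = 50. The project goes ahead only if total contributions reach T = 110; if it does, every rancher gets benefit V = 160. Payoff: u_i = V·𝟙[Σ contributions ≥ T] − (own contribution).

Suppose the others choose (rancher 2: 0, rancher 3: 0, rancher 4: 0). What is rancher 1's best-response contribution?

Others' total = 0. Even contributing 40 gives 40 < 110: no benefit either way.
Best response: 0.

0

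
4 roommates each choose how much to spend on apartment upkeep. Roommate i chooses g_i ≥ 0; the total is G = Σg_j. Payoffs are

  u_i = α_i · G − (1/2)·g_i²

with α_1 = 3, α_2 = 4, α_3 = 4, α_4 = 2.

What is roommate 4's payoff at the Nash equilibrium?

Roommate i's FOC: ∂u_i/∂g_i = α_i − g_i = 0, so g_i* = α_i.
NE contributions = (3, 4, 4, 2); G = 13.
u_4 = α_4·G − ½·(g_4)² = 2·13 − ½·2² = 24.

24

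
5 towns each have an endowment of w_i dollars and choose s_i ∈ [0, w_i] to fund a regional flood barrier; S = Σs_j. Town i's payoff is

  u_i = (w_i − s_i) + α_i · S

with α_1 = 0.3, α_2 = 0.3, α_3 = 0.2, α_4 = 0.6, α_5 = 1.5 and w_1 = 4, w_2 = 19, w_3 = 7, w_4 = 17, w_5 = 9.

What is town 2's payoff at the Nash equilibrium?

21.7

∂u_i/∂s_i = α_i − 1, so town i contributes w_i if α_i > 1, else 0.
α_i > 1 for i ∈ {5}; NE contributions (0, 0, 0, 0, 9), S = 9.
u_2 = (19 − 0) + 0.3·9 = 21.7.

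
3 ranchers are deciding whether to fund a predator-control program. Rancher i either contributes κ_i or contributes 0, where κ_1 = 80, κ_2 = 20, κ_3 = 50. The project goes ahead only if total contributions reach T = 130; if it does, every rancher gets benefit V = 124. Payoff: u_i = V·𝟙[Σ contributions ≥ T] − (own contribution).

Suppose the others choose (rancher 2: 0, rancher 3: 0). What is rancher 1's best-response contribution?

Others' total = 0. Even contributing 80 gives 80 < 130: no benefit either way.
Best response: 0.

0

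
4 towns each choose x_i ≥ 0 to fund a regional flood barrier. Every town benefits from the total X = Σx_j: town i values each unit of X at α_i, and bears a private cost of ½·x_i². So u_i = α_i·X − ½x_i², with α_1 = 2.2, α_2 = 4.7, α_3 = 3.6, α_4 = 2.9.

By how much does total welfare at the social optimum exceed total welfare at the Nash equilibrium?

203.71

Town i's FOC: ∂u_i/∂x_i = α_i − x_i = 0, so x_i* = α_i.
NE contributions = (2.2, 4.7, 3.6, 2.9); X = 13.4.
W^NE = (Σα)·X − ½Σα_i² = 13.4² − ½·48.3 = 155.41.
Planner sets x_i = Σα_j = 13.4 for every i, so X^SO = 4·13.4 = 53.6.
W^SO = (Σα)·X^SO − ½·4·(Σα)² = (4/2)·13.4² = 359.12.
Deadweight loss = W^SO − W^NE = 203.71.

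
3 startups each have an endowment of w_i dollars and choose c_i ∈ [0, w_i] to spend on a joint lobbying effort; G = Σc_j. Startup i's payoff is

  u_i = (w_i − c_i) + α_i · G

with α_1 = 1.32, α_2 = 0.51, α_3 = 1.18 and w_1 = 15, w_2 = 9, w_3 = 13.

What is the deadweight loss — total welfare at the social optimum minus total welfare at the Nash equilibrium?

∂u_i/∂c_i = α_i − 1, so startup i contributes w_i if α_i > 1, else 0.
α_i > 1 for i ∈ {1, 3}; NE contributions (15, 0, 13), G = 28.
W^NE = Σw_i − G^NE + (Σα_i)·G^NE = 37 + 2.01·28 = 93.28.
Planner: ∂(Σu_j)/∂c_i = Σα_j − 1 = 2.01 > 0, so everyone contributes w_i; G^SO = 37, W^SO = 37 + 2.01·37 = 111.37.
Deadweight loss = 18.09.

18.09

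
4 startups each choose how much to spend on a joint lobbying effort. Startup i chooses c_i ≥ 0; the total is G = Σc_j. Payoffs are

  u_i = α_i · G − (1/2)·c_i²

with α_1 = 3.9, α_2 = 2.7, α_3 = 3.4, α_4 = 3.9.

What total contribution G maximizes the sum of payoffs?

Planner FOC: ∂(Σu_j)/∂c_i = (Σα_j) − c_i = 0, so c_i^SO = Σα_j = 13.9 for every i; G^SO = 55.6.

55.6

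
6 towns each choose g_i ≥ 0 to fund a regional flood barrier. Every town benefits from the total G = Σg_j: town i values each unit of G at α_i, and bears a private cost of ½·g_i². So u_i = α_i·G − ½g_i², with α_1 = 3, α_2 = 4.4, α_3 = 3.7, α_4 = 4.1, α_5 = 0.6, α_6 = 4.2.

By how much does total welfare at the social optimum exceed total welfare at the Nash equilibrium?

Town i's FOC: ∂u_i/∂g_i = α_i − g_i = 0, so g_i* = α_i.
NE contributions = (3, 4.4, 3.7, 4.1, 0.6, 4.2); G = 20.
W^NE = (Σα)·G − ½Σα_i² = 20² − ½·76.86 = 361.57.
Planner sets g_i = Σα_j = 20 for every i, so G^SO = 6·20 = 120.
W^SO = (Σα)·G^SO − ½·6·(Σα)² = (6/2)·20² = 1200.
Deadweight loss = W^SO − W^NE = 838.43.

838.43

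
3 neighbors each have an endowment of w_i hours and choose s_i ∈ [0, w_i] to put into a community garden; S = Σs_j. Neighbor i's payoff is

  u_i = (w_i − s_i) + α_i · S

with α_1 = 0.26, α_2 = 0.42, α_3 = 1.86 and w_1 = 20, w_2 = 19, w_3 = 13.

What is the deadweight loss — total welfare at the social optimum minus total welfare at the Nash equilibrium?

60.06

∂u_i/∂s_i = α_i − 1, so neighbor i contributes w_i if α_i > 1, else 0.
α_i > 1 for i ∈ {3}; NE contributions (0, 0, 13), S = 13.
W^NE = Σw_i − S^NE + (Σα_i)·S^NE = 52 + 1.54·13 = 72.02.
Planner: ∂(Σu_j)/∂s_i = Σα_j − 1 = 1.54 > 0, so everyone contributes w_i; S^SO = 52, W^SO = 52 + 1.54·52 = 132.08.
Deadweight loss = 60.06.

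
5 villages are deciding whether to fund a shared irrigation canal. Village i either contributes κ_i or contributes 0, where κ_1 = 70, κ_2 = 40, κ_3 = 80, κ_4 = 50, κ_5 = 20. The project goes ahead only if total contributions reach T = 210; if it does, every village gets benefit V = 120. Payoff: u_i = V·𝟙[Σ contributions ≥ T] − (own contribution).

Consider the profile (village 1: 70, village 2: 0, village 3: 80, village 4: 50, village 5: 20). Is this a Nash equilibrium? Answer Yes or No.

Total = 220 ≥ 210: provided.
Village 1 (pledges 70, payoff 50): dropping to 0 → total 150, payoff 0. No gain.
Village 2 (pledges 0, payoff 120): pledging 40 → total 260, payoff 80. No gain.
Village 3 (pledges 80, payoff 40): dropping to 0 → total 140, payoff 0. No gain.
Village 4 (pledges 50, payoff 70): dropping to 0 → total 170, payoff 0. No gain.
Village 5 (pledges 20, payoff 100): dropping to 0 → total 200, payoff 0. No gain.

Yes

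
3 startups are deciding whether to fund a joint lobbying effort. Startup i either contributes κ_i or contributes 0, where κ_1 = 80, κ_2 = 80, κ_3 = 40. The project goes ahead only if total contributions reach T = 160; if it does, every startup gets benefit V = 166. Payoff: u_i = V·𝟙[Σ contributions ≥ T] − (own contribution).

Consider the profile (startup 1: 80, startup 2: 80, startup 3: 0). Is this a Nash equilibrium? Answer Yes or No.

Total = 160 ≥ 160: provided.
Startup 1 (pledges 80, payoff 86): dropping to 0 → total 80, payoff 0. No gain.
Startup 2 (pledges 80, payoff 86): dropping to 0 → total 80, payoff 0. No gain.
Startup 3 (pledges 0, payoff 166): pledging 40 → total 200, payoff 126. No gain.

Yes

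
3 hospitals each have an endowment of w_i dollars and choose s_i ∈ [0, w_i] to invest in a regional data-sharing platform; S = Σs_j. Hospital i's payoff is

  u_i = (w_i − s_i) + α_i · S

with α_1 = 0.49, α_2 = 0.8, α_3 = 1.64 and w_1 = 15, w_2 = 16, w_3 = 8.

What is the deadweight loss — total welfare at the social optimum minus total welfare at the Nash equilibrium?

∂u_i/∂s_i = α_i − 1, so hospital i contributes w_i if α_i > 1, else 0.
α_i > 1 for i ∈ {3}; NE contributions (0, 0, 8), S = 8.
W^NE = Σw_i − S^NE + (Σα_i)·S^NE = 39 + 1.93·8 = 54.44.
Planner: ∂(Σu_j)/∂s_i = Σα_j − 1 = 1.93 > 0, so everyone contributes w_i; S^SO = 39, W^SO = 39 + 1.93·39 = 114.27.
Deadweight loss = 59.83.

59.83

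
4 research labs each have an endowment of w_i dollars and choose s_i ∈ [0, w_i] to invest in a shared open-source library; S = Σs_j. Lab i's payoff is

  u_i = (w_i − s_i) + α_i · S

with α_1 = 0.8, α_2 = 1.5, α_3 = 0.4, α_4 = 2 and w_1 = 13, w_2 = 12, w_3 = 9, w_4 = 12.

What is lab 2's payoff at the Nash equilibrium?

36

∂u_i/∂s_i = α_i − 1, so lab i contributes w_i if α_i > 1, else 0.
α_i > 1 for i ∈ {2, 4}; NE contributions (0, 12, 0, 12), S = 24.
u_2 = (12 − 12) + 1.5·24 = 36.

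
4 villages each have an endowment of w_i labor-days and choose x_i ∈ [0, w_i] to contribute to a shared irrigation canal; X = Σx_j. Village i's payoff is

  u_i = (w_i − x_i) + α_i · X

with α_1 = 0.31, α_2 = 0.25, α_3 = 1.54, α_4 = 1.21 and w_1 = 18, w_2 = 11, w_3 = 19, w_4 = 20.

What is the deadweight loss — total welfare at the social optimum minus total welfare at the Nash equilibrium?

∂u_i/∂x_i = α_i − 1, so village i contributes w_i if α_i > 1, else 0.
α_i > 1 for i ∈ {3, 4}; NE contributions (0, 0, 19, 20), X = 39.
W^NE = Σw_i − X^NE + (Σα_i)·X^NE = 68 + 2.31·39 = 158.09.
Planner: ∂(Σu_j)/∂x_i = Σα_j − 1 = 2.31 > 0, so everyone contributes w_i; X^SO = 68, W^SO = 68 + 2.31·68 = 225.08.
Deadweight loss = 66.99.

66.99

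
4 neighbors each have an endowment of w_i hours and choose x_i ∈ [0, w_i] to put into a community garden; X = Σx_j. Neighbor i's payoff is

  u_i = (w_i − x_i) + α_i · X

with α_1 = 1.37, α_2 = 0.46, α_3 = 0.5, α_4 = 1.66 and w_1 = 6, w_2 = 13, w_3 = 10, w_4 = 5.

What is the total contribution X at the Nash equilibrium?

11

∂u_i/∂x_i = α_i − 1, so neighbor i contributes w_i if α_i > 1, else 0.
α_i > 1 for i ∈ {1, 4}; NE contributions (6, 0, 0, 5), X = 11.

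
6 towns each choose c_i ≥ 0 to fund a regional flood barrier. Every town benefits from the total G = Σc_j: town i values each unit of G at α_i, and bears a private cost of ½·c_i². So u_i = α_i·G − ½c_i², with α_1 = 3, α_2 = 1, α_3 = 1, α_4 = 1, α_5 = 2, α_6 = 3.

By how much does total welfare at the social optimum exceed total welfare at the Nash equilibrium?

Town i's FOC: ∂u_i/∂c_i = α_i − c_i = 0, so c_i* = α_i.
NE contributions = (3, 1, 1, 1, 2, 3); G = 11.
W^NE = (Σα)·G − ½Σα_i² = 11² − ½·25 = 108.5.
Planner sets c_i = Σα_j = 11 for every i, so G^SO = 6·11 = 66.
W^SO = (Σα)·G^SO − ½·6·(Σα)² = (6/2)·11² = 363.
Deadweight loss = W^SO − W^NE = 254.5.

254.5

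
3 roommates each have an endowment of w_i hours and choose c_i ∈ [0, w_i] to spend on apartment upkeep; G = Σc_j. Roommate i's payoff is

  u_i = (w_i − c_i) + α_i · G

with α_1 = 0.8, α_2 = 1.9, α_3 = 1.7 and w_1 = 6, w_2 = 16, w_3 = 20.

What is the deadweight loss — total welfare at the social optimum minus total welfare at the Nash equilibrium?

∂u_i/∂c_i = α_i − 1, so roommate i contributes w_i if α_i > 1, else 0.
α_i > 1 for i ∈ {2, 3}; NE contributions (0, 16, 20), G = 36.
W^NE = Σw_i − G^NE + (Σα_i)·G^NE = 42 + 3.4·36 = 164.4.
Planner: ∂(Σu_j)/∂c_i = Σα_j − 1 = 3.4 > 0, so everyone contributes w_i; G^SO = 42, W^SO = 42 + 3.4·42 = 184.8.
Deadweight loss = 20.4.

20.4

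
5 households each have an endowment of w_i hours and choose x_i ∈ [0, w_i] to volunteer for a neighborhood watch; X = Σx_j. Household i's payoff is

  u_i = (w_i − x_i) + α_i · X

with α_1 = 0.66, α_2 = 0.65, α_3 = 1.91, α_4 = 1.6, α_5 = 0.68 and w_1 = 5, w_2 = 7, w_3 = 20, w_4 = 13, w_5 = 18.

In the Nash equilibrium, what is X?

33

∂u_i/∂x_i = α_i − 1, so household i contributes w_i if α_i > 1, else 0.
α_i > 1 for i ∈ {3, 4}; NE contributions (0, 0, 20, 13, 0), X = 33.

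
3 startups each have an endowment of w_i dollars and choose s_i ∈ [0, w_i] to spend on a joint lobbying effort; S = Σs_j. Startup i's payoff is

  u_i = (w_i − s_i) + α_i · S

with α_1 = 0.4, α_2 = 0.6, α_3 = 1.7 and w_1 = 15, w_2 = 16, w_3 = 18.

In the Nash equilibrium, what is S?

∂u_i/∂s_i = α_i − 1, so startup i contributes w_i if α_i > 1, else 0.
α_i > 1 for i ∈ {3}; NE contributions (0, 0, 18), S = 18.

18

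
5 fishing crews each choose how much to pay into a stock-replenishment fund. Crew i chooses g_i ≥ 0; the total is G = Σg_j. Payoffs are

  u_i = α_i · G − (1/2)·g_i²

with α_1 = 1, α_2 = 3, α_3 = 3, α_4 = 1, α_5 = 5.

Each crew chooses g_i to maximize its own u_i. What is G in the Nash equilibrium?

13

Crew i's FOC: ∂u_i/∂g_i = α_i − g_i = 0, so g_i* = α_i.
NE contributions = (1, 3, 3, 1, 5); G = 13.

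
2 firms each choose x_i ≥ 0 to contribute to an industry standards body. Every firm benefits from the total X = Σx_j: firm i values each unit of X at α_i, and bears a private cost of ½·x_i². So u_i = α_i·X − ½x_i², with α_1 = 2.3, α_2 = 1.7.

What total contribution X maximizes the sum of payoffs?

8

Planner FOC: ∂(Σu_j)/∂x_i = (Σα_j) − x_i = 0, so x_i^SO = Σα_j = 4 for every i; X^SO = 8.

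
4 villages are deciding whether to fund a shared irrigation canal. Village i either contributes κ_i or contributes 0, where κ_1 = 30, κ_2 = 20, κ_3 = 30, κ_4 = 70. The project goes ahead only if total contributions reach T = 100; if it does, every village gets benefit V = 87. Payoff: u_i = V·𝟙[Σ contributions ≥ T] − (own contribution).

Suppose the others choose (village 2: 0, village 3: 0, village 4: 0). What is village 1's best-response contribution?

0

Others' total = 0. Even contributing 30 gives 30 < 100: no benefit either way.
Best response: 0.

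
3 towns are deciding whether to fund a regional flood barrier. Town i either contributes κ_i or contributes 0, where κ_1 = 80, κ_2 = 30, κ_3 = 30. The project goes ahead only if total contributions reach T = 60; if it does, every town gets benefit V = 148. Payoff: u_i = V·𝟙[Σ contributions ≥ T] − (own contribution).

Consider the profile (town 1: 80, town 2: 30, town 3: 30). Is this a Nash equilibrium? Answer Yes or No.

No

Total = 140 ≥ 60: provided.
Town 1 (pledges 80, payoff 68): dropping to 0 → total 60, payoff 148. Profitable deviation.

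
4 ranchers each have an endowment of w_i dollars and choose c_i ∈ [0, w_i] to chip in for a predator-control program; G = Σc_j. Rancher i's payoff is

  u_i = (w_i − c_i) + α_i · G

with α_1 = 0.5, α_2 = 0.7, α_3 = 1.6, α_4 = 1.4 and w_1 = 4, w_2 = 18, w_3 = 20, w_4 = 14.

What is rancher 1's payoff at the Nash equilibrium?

21

∂u_i/∂c_i = α_i − 1, so rancher i contributes w_i if α_i > 1, else 0.
α_i > 1 for i ∈ {3, 4}; NE contributions (0, 0, 20, 14), G = 34.
u_1 = (4 − 0) + 0.5·34 = 21.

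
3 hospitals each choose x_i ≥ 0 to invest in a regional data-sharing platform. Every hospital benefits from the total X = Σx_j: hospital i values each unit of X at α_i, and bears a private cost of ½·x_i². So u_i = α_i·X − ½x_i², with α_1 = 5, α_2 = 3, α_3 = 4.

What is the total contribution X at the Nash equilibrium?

12

Hospital i's FOC: ∂u_i/∂x_i = α_i − x_i = 0, so x_i* = α_i.
NE contributions = (5, 3, 4); X = 12.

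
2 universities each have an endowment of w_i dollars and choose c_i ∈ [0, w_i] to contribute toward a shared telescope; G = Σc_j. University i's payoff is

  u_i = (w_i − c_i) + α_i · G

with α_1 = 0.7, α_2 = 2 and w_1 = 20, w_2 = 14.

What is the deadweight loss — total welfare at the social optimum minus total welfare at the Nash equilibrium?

34

∂u_i/∂c_i = α_i − 1, so university i contributes w_i if α_i > 1, else 0.
α_i > 1 for i ∈ {2}; NE contributions (0, 14), G = 14.
W^NE = Σw_i − G^NE + (Σα_i)·G^NE = 34 + 1.7·14 = 57.8.
Planner: ∂(Σu_j)/∂c_i = Σα_j − 1 = 1.7 > 0, so everyone contributes w_i; G^SO = 34, W^SO = 34 + 1.7·34 = 91.8.
Deadweight loss = 34.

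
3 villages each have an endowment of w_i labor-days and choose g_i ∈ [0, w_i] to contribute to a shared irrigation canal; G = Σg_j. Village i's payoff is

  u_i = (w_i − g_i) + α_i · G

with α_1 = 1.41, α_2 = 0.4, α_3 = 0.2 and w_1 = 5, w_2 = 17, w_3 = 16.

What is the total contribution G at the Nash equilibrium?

∂u_i/∂g_i = α_i − 1, so village i contributes w_i if α_i > 1, else 0.
α_i > 1 for i ∈ {1}; NE contributions (5, 0, 0), G = 5.

5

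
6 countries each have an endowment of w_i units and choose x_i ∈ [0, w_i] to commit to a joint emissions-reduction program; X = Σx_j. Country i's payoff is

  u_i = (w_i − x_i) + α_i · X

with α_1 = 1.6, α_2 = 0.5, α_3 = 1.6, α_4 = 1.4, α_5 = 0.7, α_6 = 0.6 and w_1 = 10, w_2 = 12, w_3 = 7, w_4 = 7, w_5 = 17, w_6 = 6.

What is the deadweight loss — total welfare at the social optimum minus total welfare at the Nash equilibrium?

∂u_i/∂x_i = α_i − 1, so country i contributes w_i if α_i > 1, else 0.
α_i > 1 for i ∈ {1, 3, 4}; NE contributions (10, 0, 7, 7, 0, 0), X = 24.
W^NE = Σw_i − X^NE + (Σα_i)·X^NE = 59 + 5.4·24 = 188.6.
Planner: ∂(Σu_j)/∂x_i = Σα_j − 1 = 5.4 > 0, so everyone contributes w_i; X^SO = 59, W^SO = 59 + 5.4·59 = 377.6.
Deadweight loss = 189.

189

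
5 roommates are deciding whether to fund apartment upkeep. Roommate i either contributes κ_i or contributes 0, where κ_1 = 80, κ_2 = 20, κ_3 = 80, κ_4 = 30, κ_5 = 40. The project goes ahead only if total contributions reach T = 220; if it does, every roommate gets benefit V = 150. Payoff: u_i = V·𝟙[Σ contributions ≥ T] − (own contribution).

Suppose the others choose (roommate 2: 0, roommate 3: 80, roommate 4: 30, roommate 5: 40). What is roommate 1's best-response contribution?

Others' total = 150. Contributing 80 brings total to 230 ≥ 220: gain V − κ_1 = 70.
Best response: 80.

80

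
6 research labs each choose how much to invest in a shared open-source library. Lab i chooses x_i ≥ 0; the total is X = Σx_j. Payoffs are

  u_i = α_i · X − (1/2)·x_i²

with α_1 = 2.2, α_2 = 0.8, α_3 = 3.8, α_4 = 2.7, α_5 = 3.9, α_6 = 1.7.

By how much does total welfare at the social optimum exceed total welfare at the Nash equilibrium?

Lab i's FOC: ∂u_i/∂x_i = α_i − x_i = 0, so x_i* = α_i.
NE contributions = (2.2, 0.8, 3.8, 2.7, 3.9, 1.7); X = 15.1.
W^NE = (Σα)·X − ½Σα_i² = 15.1² − ½·45.31 = 205.355.
Planner sets x_i = Σα_j = 15.1 for every i, so X^SO = 6·15.1 = 90.6.
W^SO = (Σα)·X^SO − ½·6·(Σα)² = (6/2)·15.1² = 684.03.
Deadweight loss = W^SO − W^NE = 478.675.

478.675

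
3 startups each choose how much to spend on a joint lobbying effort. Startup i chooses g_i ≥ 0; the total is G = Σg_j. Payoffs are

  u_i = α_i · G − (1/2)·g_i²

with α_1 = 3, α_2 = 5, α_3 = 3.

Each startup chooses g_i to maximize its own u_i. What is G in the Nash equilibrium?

Startup i's FOC: ∂u_i/∂g_i = α_i − g_i = 0, so g_i* = α_i.
NE contributions = (3, 5, 3); G = 11.

11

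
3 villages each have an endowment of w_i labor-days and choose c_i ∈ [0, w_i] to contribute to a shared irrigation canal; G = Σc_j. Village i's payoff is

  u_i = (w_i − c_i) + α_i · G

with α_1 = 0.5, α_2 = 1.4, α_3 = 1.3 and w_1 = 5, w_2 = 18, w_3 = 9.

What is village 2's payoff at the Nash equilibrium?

37.8

∂u_i/∂c_i = α_i − 1, so village i contributes w_i if α_i > 1, else 0.
α_i > 1 for i ∈ {2, 3}; NE contributions (0, 18, 9), G = 27.
u_2 = (18 − 18) + 1.4·27 = 37.8.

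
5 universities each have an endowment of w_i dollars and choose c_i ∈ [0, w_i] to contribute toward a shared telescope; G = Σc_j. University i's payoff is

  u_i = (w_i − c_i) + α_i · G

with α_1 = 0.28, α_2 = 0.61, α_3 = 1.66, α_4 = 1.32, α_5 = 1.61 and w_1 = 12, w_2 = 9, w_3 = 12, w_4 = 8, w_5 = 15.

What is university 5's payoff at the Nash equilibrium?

∂u_i/∂c_i = α_i − 1, so university i contributes w_i if α_i > 1, else 0.
α_i > 1 for i ∈ {3, 4, 5}; NE contributions (0, 0, 12, 8, 15), G = 35.
u_5 = (15 − 15) + 1.61·35 = 56.35.

56.35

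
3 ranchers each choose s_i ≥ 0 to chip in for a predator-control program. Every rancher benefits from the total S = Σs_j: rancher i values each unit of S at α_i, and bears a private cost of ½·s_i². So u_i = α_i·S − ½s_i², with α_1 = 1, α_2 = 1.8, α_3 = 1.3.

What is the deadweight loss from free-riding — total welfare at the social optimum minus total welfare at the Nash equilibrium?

Rancher i's FOC: ∂u_i/∂s_i = α_i − s_i = 0, so s_i* = α_i.
NE contributions = (1, 1.8, 1.3); S = 4.1.
W^NE = (Σα)·S − ½Σα_i² = 4.1² − ½·5.93 = 13.845.
Planner sets s_i = Σα_j = 4.1 for every i, so S^SO = 3·4.1 = 12.3.
W^SO = (Σα)·S^SO − ½·3·(Σα)² = (3/2)·4.1² = 25.215.
Deadweight loss = W^SO − W^NE = 11.37.

11.37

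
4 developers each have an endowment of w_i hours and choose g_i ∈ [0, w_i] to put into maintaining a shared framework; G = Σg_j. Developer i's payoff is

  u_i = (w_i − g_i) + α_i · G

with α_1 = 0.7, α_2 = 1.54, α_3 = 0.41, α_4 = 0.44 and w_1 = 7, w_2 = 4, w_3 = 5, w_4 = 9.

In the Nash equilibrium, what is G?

4

∂u_i/∂g_i = α_i − 1, so developer i contributes w_i if α_i > 1, else 0.
α_i > 1 for i ∈ {2}; NE contributions (0, 4, 0, 0), G = 4.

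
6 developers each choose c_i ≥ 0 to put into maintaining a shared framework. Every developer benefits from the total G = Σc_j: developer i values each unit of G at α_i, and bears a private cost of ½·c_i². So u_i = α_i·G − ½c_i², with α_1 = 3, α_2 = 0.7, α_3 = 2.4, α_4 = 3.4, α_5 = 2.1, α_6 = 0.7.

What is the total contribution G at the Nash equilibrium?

12.3

Developer i's FOC: ∂u_i/∂c_i = α_i − c_i = 0, so c_i* = α_i.
NE contributions = (3, 0.7, 2.4, 3.4, 2.1, 0.7); G = 12.3.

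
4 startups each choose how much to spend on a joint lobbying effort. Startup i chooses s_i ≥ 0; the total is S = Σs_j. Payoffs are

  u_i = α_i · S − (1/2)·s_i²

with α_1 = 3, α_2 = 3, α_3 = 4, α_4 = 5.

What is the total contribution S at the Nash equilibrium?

15

Startup i's FOC: ∂u_i/∂s_i = α_i − s_i = 0, so s_i* = α_i.
NE contributions = (3, 3, 4, 5); S = 15.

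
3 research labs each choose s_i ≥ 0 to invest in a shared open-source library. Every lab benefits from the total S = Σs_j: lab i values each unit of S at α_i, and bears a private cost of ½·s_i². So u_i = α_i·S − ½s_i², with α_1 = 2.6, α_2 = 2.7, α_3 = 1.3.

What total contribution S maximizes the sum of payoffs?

19.8

Planner FOC: ∂(Σu_j)/∂s_i = (Σα_j) − s_i = 0, so s_i^SO = Σα_j = 6.6 for every i; S^SO = 19.8.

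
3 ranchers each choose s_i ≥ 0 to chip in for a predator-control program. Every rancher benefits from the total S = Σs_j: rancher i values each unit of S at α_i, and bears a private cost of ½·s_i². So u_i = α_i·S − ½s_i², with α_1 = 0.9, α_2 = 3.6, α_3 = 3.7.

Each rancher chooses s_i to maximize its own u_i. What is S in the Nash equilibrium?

Rancher i's FOC: ∂u_i/∂s_i = α_i − s_i = 0, so s_i* = α_i.
NE contributions = (0.9, 3.6, 3.7); S = 8.2.

8.2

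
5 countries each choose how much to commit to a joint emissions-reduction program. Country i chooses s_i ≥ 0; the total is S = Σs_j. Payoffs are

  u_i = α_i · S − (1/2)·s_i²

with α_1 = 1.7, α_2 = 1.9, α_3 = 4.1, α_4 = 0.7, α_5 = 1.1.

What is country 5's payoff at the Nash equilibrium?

Country i's FOC: ∂u_i/∂s_i = α_i − s_i = 0, so s_i* = α_i.
NE contributions = (1.7, 1.9, 4.1, 0.7, 1.1); S = 9.5.
u_5 = α_5·S − ½·(s_5)² = 1.1·9.5 − ½·1.1² = 9.845.

9.845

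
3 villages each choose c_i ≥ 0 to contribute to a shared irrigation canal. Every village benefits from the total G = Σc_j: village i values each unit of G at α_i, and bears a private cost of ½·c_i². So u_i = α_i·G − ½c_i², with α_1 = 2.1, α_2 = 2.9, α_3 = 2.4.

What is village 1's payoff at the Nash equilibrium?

Village i's FOC: ∂u_i/∂c_i = α_i − c_i = 0, so c_i* = α_i.
NE contributions = (2.1, 2.9, 2.4); G = 7.4.
u_1 = α_1·G − ½·(c_1)² = 2.1·7.4 − ½·2.1² = 13.335.

13.335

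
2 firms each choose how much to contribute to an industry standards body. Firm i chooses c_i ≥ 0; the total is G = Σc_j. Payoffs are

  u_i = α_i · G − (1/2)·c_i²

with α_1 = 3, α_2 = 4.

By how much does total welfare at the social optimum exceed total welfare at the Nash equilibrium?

Firm i's FOC: ∂u_i/∂c_i = α_i − c_i = 0, so c_i* = α_i.
NE contributions = (3, 4); G = 7.
W^NE = (Σα)·G − ½Σα_i² = 7² − ½·25 = 36.5.
Planner sets c_i = Σα_j = 7 for every i, so G^SO = 2·7 = 14.
W^SO = (Σα)·G^SO − ½·2·(Σα)² = (2/2)·7² = 49.
Deadweight loss = W^SO − W^NE = 12.5.

12.5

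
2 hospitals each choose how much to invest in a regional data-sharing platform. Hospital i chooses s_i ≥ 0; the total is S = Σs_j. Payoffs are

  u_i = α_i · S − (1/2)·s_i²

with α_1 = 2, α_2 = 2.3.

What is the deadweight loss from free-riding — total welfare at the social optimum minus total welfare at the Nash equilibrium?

Hospital i's FOC: ∂u_i/∂s_i = α_i − s_i = 0, so s_i* = α_i.
NE contributions = (2, 2.3); S = 4.3.
W^NE = (Σα)·S − ½Σα_i² = 4.3² − ½·9.29 = 13.845.
Planner sets s_i = Σα_j = 4.3 for every i, so S^SO = 2·4.3 = 8.6.
W^SO = (Σα)·S^SO − ½·2·(Σα)² = (2/2)·4.3² = 18.49.
Deadweight loss = W^SO − W^NE = 4.645.

4.645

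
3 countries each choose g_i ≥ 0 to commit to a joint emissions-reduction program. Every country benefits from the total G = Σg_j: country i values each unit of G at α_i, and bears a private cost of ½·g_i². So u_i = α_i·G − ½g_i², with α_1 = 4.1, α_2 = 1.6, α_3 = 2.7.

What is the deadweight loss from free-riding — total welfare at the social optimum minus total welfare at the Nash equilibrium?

Country i's FOC: ∂u_i/∂g_i = α_i − g_i = 0, so g_i* = α_i.
NE contributions = (4.1, 1.6, 2.7); G = 8.4.
W^NE = (Σα)·G − ½Σα_i² = 8.4² − ½·26.66 = 57.23.
Planner sets g_i = Σα_j = 8.4 for every i, so G^SO = 3·8.4 = 25.2.
W^SO = (Σα)·G^SO − ½·3·(Σα)² = (3/2)·8.4² = 105.84.
Deadweight loss = W^SO − W^NE = 48.61.

48.61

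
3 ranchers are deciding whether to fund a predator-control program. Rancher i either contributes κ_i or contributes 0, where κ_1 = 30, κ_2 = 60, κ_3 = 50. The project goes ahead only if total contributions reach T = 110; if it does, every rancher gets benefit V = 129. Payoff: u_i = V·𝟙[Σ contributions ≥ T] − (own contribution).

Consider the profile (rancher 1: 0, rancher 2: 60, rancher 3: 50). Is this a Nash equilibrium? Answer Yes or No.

Total = 110 ≥ 110: provided.
Rancher 1 (pledges 0, payoff 129): pledging 30 → total 140, payoff 99. No gain.
Rancher 2 (pledges 60, payoff 69): dropping to 0 → total 50, payoff 0. No gain.
Rancher 3 (pledges 50, payoff 79): dropping to 0 → total 60, payoff 0. No gain.

Yes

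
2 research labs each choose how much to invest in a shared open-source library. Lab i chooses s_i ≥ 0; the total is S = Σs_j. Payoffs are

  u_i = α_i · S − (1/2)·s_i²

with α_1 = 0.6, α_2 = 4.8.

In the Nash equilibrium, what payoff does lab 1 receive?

3.06

Lab i's FOC: ∂u_i/∂s_i = α_i − s_i = 0, so s_i* = α_i.
NE contributions = (0.6, 4.8); S = 5.4.
u_1 = α_1·S − ½·(s_1)² = 0.6·5.4 − ½·0.6² = 3.06.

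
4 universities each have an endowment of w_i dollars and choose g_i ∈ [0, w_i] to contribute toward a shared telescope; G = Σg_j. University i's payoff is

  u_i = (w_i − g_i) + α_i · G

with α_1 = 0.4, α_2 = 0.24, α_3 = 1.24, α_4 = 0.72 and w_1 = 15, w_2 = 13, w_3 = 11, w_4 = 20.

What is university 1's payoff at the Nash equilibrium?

∂u_i/∂g_i = α_i − 1, so university i contributes w_i if α_i > 1, else 0.
α_i > 1 for i ∈ {3}; NE contributions (0, 0, 11, 0), G = 11.
u_1 = (15 − 0) + 0.4·11 = 19.4.

19.4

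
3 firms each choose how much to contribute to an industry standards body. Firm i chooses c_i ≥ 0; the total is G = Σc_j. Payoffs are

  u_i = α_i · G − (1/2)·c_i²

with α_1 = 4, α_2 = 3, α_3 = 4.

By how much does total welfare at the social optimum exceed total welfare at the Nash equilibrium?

Firm i's FOC: ∂u_i/∂c_i = α_i − c_i = 0, so c_i* = α_i.
NE contributions = (4, 3, 4); G = 11.
W^NE = (Σα)·G − ½Σα_i² = 11² − ½·41 = 100.5.
Planner sets c_i = Σα_j = 11 for every i, so G^SO = 3·11 = 33.
W^SO = (Σα)·G^SO − ½·3·(Σα)² = (3/2)·11² = 181.5.
Deadweight loss = W^SO − W^NE = 81.

81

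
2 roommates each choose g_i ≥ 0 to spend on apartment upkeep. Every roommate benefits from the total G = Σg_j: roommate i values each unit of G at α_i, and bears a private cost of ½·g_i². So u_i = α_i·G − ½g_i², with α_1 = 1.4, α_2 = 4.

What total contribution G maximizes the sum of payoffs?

10.8

Planner FOC: ∂(Σu_j)/∂g_i = (Σα_j) − g_i = 0, so g_i^SO = Σα_j = 5.4 for every i; G^SO = 10.8.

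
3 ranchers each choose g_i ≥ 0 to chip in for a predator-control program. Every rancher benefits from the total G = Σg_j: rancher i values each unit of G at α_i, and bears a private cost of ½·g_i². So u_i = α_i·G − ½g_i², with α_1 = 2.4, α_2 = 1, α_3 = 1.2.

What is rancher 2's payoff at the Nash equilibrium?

Rancher i's FOC: ∂u_i/∂g_i = α_i − g_i = 0, so g_i* = α_i.
NE contributions = (2.4, 1, 1.2); G = 4.6.
u_2 = α_2·G − ½·(g_2)² = 1·4.6 − ½·1² = 4.1.

4.1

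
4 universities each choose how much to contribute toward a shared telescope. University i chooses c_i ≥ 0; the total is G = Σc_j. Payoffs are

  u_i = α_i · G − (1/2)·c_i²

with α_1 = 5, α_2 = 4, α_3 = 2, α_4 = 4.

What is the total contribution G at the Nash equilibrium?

University i's FOC: ∂u_i/∂c_i = α_i − c_i = 0, so c_i* = α_i.
NE contributions = (5, 4, 2, 4); G = 15.

15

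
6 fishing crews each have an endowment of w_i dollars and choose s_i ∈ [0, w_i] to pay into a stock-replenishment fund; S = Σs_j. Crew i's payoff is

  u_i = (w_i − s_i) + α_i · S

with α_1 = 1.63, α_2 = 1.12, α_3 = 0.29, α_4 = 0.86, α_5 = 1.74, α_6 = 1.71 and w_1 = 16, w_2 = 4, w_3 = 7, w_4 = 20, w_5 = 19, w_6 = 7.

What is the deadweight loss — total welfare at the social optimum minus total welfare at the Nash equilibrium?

171.45

∂u_i/∂s_i = α_i − 1, so crew i contributes w_i if α_i > 1, else 0.
α_i > 1 for i ∈ {1, 2, 5, 6}; NE contributions (16, 4, 0, 0, 19, 7), S = 46.
W^NE = Σw_i − S^NE + (Σα_i)·S^NE = 73 + 6.35·46 = 365.1.
Planner: ∂(Σu_j)/∂s_i = Σα_j − 1 = 6.35 > 0, so everyone contributes w_i; S^SO = 73, W^SO = 73 + 6.35·73 = 536.55.
Deadweight loss = 171.45.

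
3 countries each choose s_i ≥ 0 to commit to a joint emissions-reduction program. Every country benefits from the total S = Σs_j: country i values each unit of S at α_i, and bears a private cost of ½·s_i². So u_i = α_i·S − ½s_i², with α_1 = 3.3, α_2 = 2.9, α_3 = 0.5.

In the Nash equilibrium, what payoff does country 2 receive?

Country i's FOC: ∂u_i/∂s_i = α_i − s_i = 0, so s_i* = α_i.
NE contributions = (3.3, 2.9, 0.5); S = 6.7.
u_2 = α_2·S − ½·(s_2)² = 2.9·6.7 − ½·2.9² = 15.225.

15.225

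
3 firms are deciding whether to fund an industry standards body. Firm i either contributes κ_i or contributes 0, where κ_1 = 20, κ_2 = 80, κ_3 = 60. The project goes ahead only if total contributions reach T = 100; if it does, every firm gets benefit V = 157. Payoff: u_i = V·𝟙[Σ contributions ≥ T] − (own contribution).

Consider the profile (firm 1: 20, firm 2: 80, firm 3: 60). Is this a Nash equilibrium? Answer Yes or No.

No

Total = 160 ≥ 100: provided.
Firm 1 (pledges 20, payoff 137): dropping to 0 → total 140, payoff 157. Profitable deviation.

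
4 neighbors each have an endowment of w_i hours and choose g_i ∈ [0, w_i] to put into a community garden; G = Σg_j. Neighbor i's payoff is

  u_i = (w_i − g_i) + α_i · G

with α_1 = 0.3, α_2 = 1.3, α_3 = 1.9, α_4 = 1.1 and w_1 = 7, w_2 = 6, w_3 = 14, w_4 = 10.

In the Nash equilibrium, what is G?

∂u_i/∂g_i = α_i − 1, so neighbor i contributes w_i if α_i > 1, else 0.
α_i > 1 for i ∈ {2, 3, 4}; NE contributions (0, 6, 14, 10), G = 30.

30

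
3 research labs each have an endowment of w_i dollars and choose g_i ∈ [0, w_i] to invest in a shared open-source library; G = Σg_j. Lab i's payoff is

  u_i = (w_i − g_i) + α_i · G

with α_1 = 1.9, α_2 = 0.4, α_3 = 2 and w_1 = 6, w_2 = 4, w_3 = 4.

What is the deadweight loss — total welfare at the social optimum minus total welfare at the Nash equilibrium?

∂u_i/∂g_i = α_i − 1, so lab i contributes w_i if α_i > 1, else 0.
α_i > 1 for i ∈ {1, 3}; NE contributions (6, 0, 4), G = 10.
W^NE = Σw_i − G^NE + (Σα_i)·G^NE = 14 + 3.3·10 = 47.
Planner: ∂(Σu_j)/∂g_i = Σα_j − 1 = 3.3 > 0, so everyone contributes w_i; G^SO = 14, W^SO = 14 + 3.3·14 = 60.2.
Deadweight loss = 13.2.

13.2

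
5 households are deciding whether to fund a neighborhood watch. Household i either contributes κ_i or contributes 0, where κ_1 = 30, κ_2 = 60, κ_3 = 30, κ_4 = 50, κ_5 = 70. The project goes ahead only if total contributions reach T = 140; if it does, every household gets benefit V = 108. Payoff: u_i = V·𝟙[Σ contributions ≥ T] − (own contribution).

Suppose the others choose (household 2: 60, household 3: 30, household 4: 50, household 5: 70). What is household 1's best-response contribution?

Others' total = 210 ≥ 140; contributing adds cost 30 for no extra benefit.
Best response: 0.

0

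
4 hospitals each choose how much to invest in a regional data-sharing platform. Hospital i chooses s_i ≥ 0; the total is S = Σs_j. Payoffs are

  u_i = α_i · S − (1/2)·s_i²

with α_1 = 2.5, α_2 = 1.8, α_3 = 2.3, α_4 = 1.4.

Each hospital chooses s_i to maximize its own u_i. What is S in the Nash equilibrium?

Hospital i's FOC: ∂u_i/∂s_i = α_i − s_i = 0, so s_i* = α_i.
NE contributions = (2.5, 1.8, 2.3, 1.4); S = 8.

8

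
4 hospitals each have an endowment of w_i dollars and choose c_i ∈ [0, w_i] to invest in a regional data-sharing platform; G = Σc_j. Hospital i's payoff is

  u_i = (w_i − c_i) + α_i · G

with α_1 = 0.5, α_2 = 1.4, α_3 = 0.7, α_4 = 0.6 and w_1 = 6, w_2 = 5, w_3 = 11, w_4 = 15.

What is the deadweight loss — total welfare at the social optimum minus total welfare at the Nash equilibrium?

70.4

∂u_i/∂c_i = α_i − 1, so hospital i contributes w_i if α_i > 1, else 0.
α_i > 1 for i ∈ {2}; NE contributions (0, 5, 0, 0), G = 5.
W^NE = Σw_i − G^NE + (Σα_i)·G^NE = 37 + 2.2·5 = 48.
Planner: ∂(Σu_j)/∂c_i = Σα_j − 1 = 2.2 > 0, so everyone contributes w_i; G^SO = 37, W^SO = 37 + 2.2·37 = 118.4.
Deadweight loss = 70.4.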